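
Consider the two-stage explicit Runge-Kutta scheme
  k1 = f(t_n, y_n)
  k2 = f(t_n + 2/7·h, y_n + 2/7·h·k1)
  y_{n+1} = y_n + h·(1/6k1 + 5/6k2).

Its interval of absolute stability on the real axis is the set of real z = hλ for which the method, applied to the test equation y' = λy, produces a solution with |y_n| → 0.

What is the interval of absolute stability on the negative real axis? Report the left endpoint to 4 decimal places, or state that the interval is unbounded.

Test eqn y'=λy, z=hλ:
  k1=λy_n ⇒ h·k1=z·y_n;  k2=λ(1+2/7z)y_n ⇒ h·k2=z(1+2/7z)y_n
  y_{n+1}/y_n = 1 + 1/6z + 5/6z(1+2/7z) = 1 + z + 5/21z²
  ⇒ R(z) = 1 + z + 5/21z².

Find x<0 with |R(x)|<1.
x=-1.25: |R|=0.1220
R=1: x+5/21x²=0 ⇒ x=−21/5=-4.2000; min R=1−1/(4·5/21)=-0.0500>−1
Confirm numerically:
  x=-4.073: |R|=0.87684 <1
  x=-2.890: |R|=0.09860 <1
  x=-2.368: |R|=0.03290 <1
  x=-4.346: |R|=1.15108 >1
  x=-4.325: |R|=1.12872 >1
Interval (-4.2000, 0).

z∈(-4.2000,0).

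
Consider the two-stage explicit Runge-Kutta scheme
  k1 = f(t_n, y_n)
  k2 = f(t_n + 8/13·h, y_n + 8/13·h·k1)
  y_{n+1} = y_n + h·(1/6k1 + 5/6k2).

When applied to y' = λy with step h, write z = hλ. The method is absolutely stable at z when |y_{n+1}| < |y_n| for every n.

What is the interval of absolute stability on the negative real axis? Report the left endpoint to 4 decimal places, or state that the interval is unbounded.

z∈(-1.9500,0).

On y'=λy, z=hλ:
  k1=λy_n ⇒ h·k1=z·y_n;  k2=λ(1+8/13z)y_n ⇒ h·k2=z(1+8/13z)y_n
  y_{n+1}/y_n = 1 + 1/6z + 5/6z(1+8/13z) = 1 + z + 20/39z²
  Hence R(z) = 1 + z + 20/39z².

Find x<0 with |R(x)|<1.
x=-1.67: |R|=0.7602
R=1: x+20/39x²=0 ⇒ x=−39/20=-1.9500; min R=1−1/(4·20/39)=0.5125>−1
Confirm numerically:
  x=-1.807: |R|=0.86749 <1
  x=-1.507: |R|=0.65764 <1
  x=-0.917: |R|=0.51423 <1
  x=-0.797: |R|=0.52875 <1
  x=-2.423: |R|=1.58773 >1
  x=-2.086: |R|=1.14549 >1
  x=-2.052: |R|=1.10734 >1
So |R|<1 on (-1.9500, 0).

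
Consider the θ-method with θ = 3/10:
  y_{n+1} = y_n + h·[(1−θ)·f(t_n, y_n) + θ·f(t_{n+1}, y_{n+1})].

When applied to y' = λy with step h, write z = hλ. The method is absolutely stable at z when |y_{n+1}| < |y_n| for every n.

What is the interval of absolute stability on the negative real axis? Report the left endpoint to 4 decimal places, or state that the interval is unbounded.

(-5.0000, 0).

On y'=λy, z=hλ:
  y_{n+1} = y_n + z·[7/10·y_n + 3/10·y_{n+1}] ⇒ (1 − 3/10z)y_{n+1} = (1 + 7/10z)y_n
  so R(z) = (1 + 7/10z)/(1 − 3/10z).

Boundary: |R(x)|=1, x<0.
x=-1.54: |R|=0.0534
R=−1: 1+7/10x = −1+3/10x ⇒ -2/5x=2 ⇒ x=2/(-2/5)=-5.0000
Confirm numerically:
  x=-4.366: |R|=0.89021 <1
  x=-3.934: |R|=0.80442 <1
  x=-2.353: |R|=0.37933 <1
  x=-5.055: |R|=1.00874 >1
  x=-5.026: |R|=1.00415 >1
So |R|<1 on (-5.0000, 0).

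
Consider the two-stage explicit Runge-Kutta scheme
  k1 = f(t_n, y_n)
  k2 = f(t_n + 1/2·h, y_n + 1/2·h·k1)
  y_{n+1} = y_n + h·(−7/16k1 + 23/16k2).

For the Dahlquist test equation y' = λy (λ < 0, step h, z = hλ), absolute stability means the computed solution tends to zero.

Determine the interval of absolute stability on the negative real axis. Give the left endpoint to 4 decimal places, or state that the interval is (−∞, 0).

z∈(-1.3913,0).

Set f=λy, z=hλ:
  k1=λy_n ⇒ h·k1=z·y_n;  k2=λ(1+1/2z)y_n ⇒ h·k2=z(1+1/2z)y_n
  y_{n+1}/y_n = 1 − 7/16z + 23/16z(1+1/2z) = 1 + z + 23/32z²
  so R(z) = 1 + z + 23/32z².

Solve |R(x)|<1 on ℝ⁻.
x=-0.74: |R|=0.6536
R=1: x+23/32x²=0 ⇒ x=−32/23=-1.3913; min R=1−1/(4·23/32)=0.6522>−1
Confirm numerically:
  x=-1.342: |R|=0.95244 <1
  x=-1.138: |R|=0.79281 <1
  x=-0.780: |R|=0.65729 <1
  x=-0.676: |R|=0.65245 <1
  x=-1.929: |R|=1.74550 >1
  x=-1.659: |R|=1.31920 >1
  x=-1.538: |R|=1.16216 >1
Stable set (-1.3913, 0).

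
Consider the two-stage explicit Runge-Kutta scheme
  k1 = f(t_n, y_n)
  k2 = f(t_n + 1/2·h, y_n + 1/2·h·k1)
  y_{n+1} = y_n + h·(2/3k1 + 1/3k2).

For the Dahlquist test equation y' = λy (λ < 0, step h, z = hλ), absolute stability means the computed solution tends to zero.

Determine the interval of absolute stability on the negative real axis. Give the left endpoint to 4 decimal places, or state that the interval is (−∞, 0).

Set f=λy, z=hλ:
  k1=λy_n ⇒ h·k1=z·y_n;  k2=λ(1+1/2z)y_n ⇒ h·k2=z(1+1/2z)y_n
  y_{n+1}/y_n = 1 + 2/3z + 1/3z(1+1/2z) = 1 + z + 1/6z²
  R(z) = 1 + z + 1/6z².

Find x<0 with |R(x)|<1.
x=-1.05: |R|=0.1338
R=1: x+1/6x²=0 ⇒ x=−6=-6.0000; min R=1−1/(4·1/6)=-0.5000>−1
Confirm numerically:
  x=-3.821: |R|=0.38766 <1
  x=-3.701: |R|=0.41810 <1
  x=-3.689: |R|=0.42088 <1
  x=-6.416: |R|=1.44484 >1
  x=-6.200: |R|=1.20667 >1
So |R|<1 on (-6.0000, 0).

z∈(-6.0000,0).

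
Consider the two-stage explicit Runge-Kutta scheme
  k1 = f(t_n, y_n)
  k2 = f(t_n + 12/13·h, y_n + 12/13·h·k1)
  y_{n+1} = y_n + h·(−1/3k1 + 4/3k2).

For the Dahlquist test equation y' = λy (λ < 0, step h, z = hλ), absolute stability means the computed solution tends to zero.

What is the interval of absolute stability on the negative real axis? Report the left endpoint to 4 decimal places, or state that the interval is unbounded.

With y'=λy (z=hλ):
  k1=λy_n ⇒ h·k1=z·y_n;  k2=λ(1+12/13z)y_n ⇒ h·k2=z(1+12/13z)y_n
  y_{n+1}/y_n = 1 − 1/3z + 4/3z(1+12/13z) = 1 + z + 16/13z²
  Hence R(z) = 1 + z + 16/13z².

Solve |R(x)|<1 on ℝ⁻.
x=-1.53: |R|=2.3511
R=1: x+16/13x²=0 ⇒ x=−13/16=-0.8125; min R=1−1/(4·16/13)=0.7969>−1
Confirm numerically:
  x=-0.764: |R|=0.95440 <1
  x=-0.626: |R|=0.85631 <1
  x=-0.595: |R|=0.84072 <1
  x=-0.551: |R|=0.82266 <1
  x=-1.297: |R|=1.77341 >1
  x=-0.936: |R|=1.14227 >1
Interval (-0.8125, 0).

(-0.8125, 0).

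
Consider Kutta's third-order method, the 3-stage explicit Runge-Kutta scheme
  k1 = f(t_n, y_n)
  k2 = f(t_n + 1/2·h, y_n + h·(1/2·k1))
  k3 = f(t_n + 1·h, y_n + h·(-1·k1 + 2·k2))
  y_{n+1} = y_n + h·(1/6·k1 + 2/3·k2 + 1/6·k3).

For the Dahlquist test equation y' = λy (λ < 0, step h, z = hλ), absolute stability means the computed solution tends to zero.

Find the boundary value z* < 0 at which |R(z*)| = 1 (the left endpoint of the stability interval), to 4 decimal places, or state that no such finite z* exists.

With y'=λy (z=hλ):
  order 3, 3-stage ⇒ R(z)=1+z+z^2/2+z^3/6
  (e.g. R(-1)=0.33333, |R|=0.33333)

Need |R(x)|<1, x<0.
x=-1: |R|=0.3333
|R(-2.59)|=1.1316 |R(-1.81)|=0.1602 |R(-1.18)|=0.2424
Bisect:
  x_lo=-3.1577 |R|=2.4198  x_hi=-0.3687 |R|=0.6909
  mid=-1.76320 |R|=0.12236 →hi
  mid=-2.46046 |R|=0.91607 →hi
  mid=-2.80908 |R|=1.55800 →lo
  mid=-2.63477 |R|=1.21220 →lo
  mid=-2.54761 |R|=1.05826 →lo
  mid=-2.50403 |R|=0.98574 →hi
  mid=-2.52582 |R|=1.02163 →lo
  mid=-2.51493 |R|=1.00359 →lo
  ...
  [-2.51289,-2.51272] ⇒ x*=-2.5127
Interval (-2.5127, 0).

z* = -2.5127.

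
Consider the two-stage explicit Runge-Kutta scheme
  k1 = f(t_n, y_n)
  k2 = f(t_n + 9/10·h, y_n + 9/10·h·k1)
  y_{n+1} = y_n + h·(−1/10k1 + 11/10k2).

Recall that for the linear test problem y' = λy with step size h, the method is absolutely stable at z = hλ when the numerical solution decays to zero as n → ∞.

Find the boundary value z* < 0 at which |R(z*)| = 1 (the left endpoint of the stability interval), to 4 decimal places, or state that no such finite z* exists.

Test eqn y'=λy, z=hλ:
  k1=λy_n ⇒ h·k1=z·y_n;  k2=λ(1+9/10z)y_n ⇒ h·k2=z(1+9/10z)y_n
  y_{n+1}/y_n = 1 − 1/10z + 11/10z(1+9/10z) = 1 + z + 99/100z²
  ⇒ R(z) = 1 + z + 99/100z².

Find x<0 with |R(x)|<1.
x=-1.13: |R|=1.1341
R=1: x+99/100x²=0 ⇒ x=−100/99=-1.0101; min R=1−1/(4·99/100)=0.7475>−1
Confirm numerically:
  x=-0.929: |R|=0.92541 <1
  x=-0.771: |R|=0.81750 <1
  x=-0.696: |R|=0.78357 <1
  x=-1.307: |R|=1.38417 >1
  x=-1.239: |R|=1.28077 >1
  x=-1.183: |R|=1.20249 >1
Interval (-1.0101, 0).

left endpoint -1.0101.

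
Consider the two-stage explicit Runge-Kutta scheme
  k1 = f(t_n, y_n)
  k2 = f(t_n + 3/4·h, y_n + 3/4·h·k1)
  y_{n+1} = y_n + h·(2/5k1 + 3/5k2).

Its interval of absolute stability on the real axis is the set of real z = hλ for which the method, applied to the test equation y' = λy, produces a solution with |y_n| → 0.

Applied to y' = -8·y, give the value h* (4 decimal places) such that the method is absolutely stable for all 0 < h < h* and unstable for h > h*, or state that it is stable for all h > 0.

With y'=λy (z=hλ):
  k1=λy_n ⇒ h·k1=z·y_n;  k2=λ(1+3/4z)y_n ⇒ h·k2=z(1+3/4z)y_n
  y_{n+1}/y_n = 1 + 2/5z + 3/5z(1+3/4z) = 1 + z + 9/20z²
  R(z) = 1 + z + 9/20z².

Find x<0 with |R(x)|<1.
x=-1.74: |R|=0.6224
R=1: x+9/20x²=0 ⇒ x=−20/9=-2.2222; min R=1−1/(4·9/20)=0.4444>−1
Confirm numerically:
  x=-2.066: |R|=0.85476 <1
  x=-1.724: |R|=0.61348 <1
  x=-1.065: |R|=0.44540 <1
  x=-2.604: |R|=1.44737 >1
  x=-2.548: |R|=1.37354 >1
  x=-2.358: |R|=1.14407 >1
Interval (-2.2222, 0).

(-2.2222,0); λ=-8 ⇒ h* = (20/9)/8 = 0.2778.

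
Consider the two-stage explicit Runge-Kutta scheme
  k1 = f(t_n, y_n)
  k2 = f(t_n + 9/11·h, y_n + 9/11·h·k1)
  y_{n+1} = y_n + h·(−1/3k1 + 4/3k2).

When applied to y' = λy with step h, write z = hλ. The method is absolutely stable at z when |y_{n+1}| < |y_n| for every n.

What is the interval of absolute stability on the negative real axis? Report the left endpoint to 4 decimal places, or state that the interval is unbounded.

With y'=λy (z=hλ):
  k1=λy_n ⇒ h·k1=z·y_n;  k2=λ(1+9/11z)y_n ⇒ h·k2=z(1+9/11z)y_n
  y_{n+1}/y_n = 1 − 1/3z + 4/3z(1+9/11z) = 1 + z + 12/11z²
  Hence R(z) = 1 + z + 12/11z².

Need |R(x)|<1, x<0.
x=-1.33: |R|=1.5997
R=1: x+12/11x²=0 ⇒ x=−11/12=-0.9167; min R=1−1/(4·12/11)=0.7708>−1
Confirm numerically:
  x=-0.825: |R|=0.91750 <1
  x=-0.595: |R|=0.79121 <1
  x=-0.470: |R|=0.77098 <1
  x=-1.487: |R|=1.92518 >1
  x=-1.133: |R|=1.26739 >1
Interval (-0.9167, 0).

z∈(-0.9167,0).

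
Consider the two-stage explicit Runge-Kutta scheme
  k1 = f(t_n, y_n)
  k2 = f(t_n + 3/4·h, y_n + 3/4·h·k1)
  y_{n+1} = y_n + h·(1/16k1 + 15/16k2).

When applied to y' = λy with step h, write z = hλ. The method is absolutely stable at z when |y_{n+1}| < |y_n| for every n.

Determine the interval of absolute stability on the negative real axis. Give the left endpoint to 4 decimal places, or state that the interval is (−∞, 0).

(-1.4222, 0).

With y'=λy (z=hλ):
  k1=λy_n ⇒ h·k1=z·y_n;  k2=λ(1+3/4z)y_n ⇒ h·k2=z(1+3/4z)y_n
  y_{n+1}/y_n = 1 + 1/16z + 15/16z(1+3/4z) = 1 + z + 45/64z²
  ⇒ R(z) = 1 + z + 45/64z².

Need |R(x)|<1, x<0.
x=-0.45: |R|=0.6924
R=1: x+45/64x²=0 ⇒ x=−64/45=-1.4222; min R=1−1/(4·45/64)=0.6444>−1
Confirm numerically:
  x=-1.326: |R|=0.91029 <1
  x=-1.259: |R|=0.85551 <1
  x=-0.607: |R|=0.65207 <1
  x=-1.940: |R|=1.70628 >1
  x=-1.856: |R|=1.56608 >1
So |R|<1 on (-1.4222, 0).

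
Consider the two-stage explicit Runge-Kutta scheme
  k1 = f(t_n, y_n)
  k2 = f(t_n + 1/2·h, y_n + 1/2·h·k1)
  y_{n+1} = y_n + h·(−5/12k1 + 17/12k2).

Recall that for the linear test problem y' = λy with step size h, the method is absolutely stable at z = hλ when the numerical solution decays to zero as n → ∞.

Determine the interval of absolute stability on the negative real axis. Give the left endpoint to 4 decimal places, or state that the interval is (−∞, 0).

(-1.4118, 0).

On y'=λy, z=hλ:
  k1=λy_n ⇒ h·k1=z·y_n;  k2=λ(1+1/2z)y_n ⇒ h·k2=z(1+1/2z)y_n
  y_{n+1}/y_n = 1 − 5/12z + 17/12z(1+1/2z) = 1 + z + 17/24z²
  Hence R(z) = 1 + z + 17/24z².

Find x<0 with |R(x)|<1.
x=-0.93: |R|=0.6826
R=1: x+17/24x²=0 ⇒ x=−24/17=-1.4118; min R=1−1/(4·17/24)=0.6471>−1
Confirm numerically:
  x=-0.839: |R|=0.65961 <1
  x=-0.786: |R|=0.65161 <1
  x=-0.752: |R|=0.64857 <1
  x=-1.824: |R|=1.53261 >1
  x=-1.823: |R|=1.53102 >1
  x=-1.719: |R|=1.37410 >1
Stable set (-1.4118, 0).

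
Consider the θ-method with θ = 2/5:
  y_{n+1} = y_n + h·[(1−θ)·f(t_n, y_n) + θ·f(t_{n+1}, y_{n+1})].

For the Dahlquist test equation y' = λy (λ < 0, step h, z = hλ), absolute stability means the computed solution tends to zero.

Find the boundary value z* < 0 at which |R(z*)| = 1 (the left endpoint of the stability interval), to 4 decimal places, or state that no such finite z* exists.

On y'=λy, z=hλ:
  y_{n+1} = y_n + z·[3/5·y_n + 2/5·y_{n+1}] ⇒ (1 − 2/5z)y_{n+1} = (1 + 3/5z)y_n
  Hence R(z) = (1 + 3/5z)/(1 − 2/5z).

Solve |R(x)|<1 on ℝ⁻.
x=-1: |R|=0.2857
R=−1: 1+3/5x = −1+2/5x ⇒ -1/5x=2 ⇒ x=2/(-1/5)=-10.0000
Confirm numerically:
  x=-8.784: |R|=0.94612 <1
  x=-6.899: |R|=0.83504 <1
  x=-5.821: |R|=0.74889 <1
  x=-10.248: |R|=1.00973 >1
  x=-10.153: |R|=1.00605 >1
So |R|<1 on (-10.0000, 0).

left endpoint -10.0000.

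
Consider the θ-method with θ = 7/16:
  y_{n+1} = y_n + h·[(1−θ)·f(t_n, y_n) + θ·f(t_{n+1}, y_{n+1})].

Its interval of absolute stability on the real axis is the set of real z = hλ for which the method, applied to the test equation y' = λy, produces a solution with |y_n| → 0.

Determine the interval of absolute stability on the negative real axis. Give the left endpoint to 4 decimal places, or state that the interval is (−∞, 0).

On y'=λy, z=hλ:
  y_{n+1} = y_n + z·[9/16·y_n + 7/16·y_{n+1}] ⇒ (1 − 7/16z)y_{n+1} = (1 + 9/16z)y_n
  R(z) = (1 + 9/16z)/(1 − 7/16z).

Solve |R(x)|<1 on ℝ⁻.
x=-0.36: |R|=0.6890
R=−1: 1+9/16x = −1+7/16x ⇒ -1/8x=2 ⇒ x=2/(-1/8)=-16.0000
Confirm numerically:
  x=-14.520: |R|=0.97484 <1
  x=-12.160: |R|=0.92405 <1
  x=-10.112: |R|=0.86431 <1
  x=-16.240: |R|=1.00370 >1
  x=-16.131: |R|=1.00203 >1
So |R|<1 on (-16.0000, 0).

(-16.0000, 0).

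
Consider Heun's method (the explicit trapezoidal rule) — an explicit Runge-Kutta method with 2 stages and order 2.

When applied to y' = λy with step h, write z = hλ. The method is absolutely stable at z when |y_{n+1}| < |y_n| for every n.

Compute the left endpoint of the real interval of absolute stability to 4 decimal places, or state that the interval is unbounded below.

left endpoint -2.0000.

Test eqn y'=λy, z=hλ:
  order 2, 2-stage ⇒ R(z)=1+z+z^2/2
  (e.g. R(-0.31)=0.73805, |R|=0.73805)

Solve |R(x)|<1 on ℝ⁻.
x=-0.31: |R|=0.7380
|R(-1.7)|=0.7450 |R(-1.35)|=0.5613
Bisect:
  x_lo=-2.4451 |R|=1.5442  x_hi=-0.1899 |R|=0.8282
  mid=-1.31749 |R|=0.55040 →hi
  mid=-1.88130 |R|=0.88835 →hi
  mid=-2.16321 |R|=1.17653 →lo
  mid=-2.02226 |R|=1.02251 →lo
  mid=-1.95178 |R|=0.95294 →hi
  mid=-1.98702 |R|=0.98710 →hi
  mid=-2.00464 |R|=1.00465 →lo
  mid=-1.99583 |R|=0.99584 →hi
  ...
  [-2.00010,-1.99996] ⇒ x*=-2.0000
Stable set (-2.0000, 0).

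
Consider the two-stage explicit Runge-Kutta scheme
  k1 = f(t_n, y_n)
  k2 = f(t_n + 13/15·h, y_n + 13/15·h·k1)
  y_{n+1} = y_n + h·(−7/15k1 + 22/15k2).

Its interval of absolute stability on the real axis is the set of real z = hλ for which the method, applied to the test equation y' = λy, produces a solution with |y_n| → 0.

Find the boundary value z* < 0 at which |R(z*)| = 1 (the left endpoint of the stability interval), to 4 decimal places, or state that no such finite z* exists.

Test eqn y'=λy, z=hλ:
  k1=λy_n ⇒ h·k1=z·y_n;  k2=λ(1+13/15z)y_n ⇒ h·k2=z(1+13/15z)y_n
  y_{n+1}/y_n = 1 − 7/15z + 22/15z(1+13/15z) = 1 + z + 286/225z²
  Hence R(z) = 1 + z + 286/225z².

Find x<0 with |R(x)|<1.
x=-1.21: |R|=1.6510
R=1: x+286/225x²=0 ⇒ x=−225/286=-0.7867; min R=1−1/(4·286/225)=0.8033>−1
Confirm numerically:
  x=-0.605: |R|=0.86026 <1
  x=-0.589: |R|=0.85198 <1
  x=-0.567: |R|=0.84165 <1
  x=-1.291: |R|=1.82754 >1
  x=-1.073: |R|=1.39047 >1
  x=-1.052: |R|=1.35474 >1
Stable set (-0.7867, 0).

z* = -0.7867.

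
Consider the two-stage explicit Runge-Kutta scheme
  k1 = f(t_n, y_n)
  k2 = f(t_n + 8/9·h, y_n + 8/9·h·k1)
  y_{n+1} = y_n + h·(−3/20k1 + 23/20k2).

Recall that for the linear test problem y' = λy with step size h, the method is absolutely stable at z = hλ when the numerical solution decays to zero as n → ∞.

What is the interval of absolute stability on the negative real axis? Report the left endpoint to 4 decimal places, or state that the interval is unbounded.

(-0.9783, 0).

With y'=λy (z=hλ):
  k1=λy_n ⇒ h·k1=z·y_n;  k2=λ(1+8/9z)y_n ⇒ h·k2=z(1+8/9z)y_n
  y_{n+1}/y_n = 1 − 3/20z + 23/20z(1+8/9z) = 1 + z + 46/45z²
  R(z) = 1 + z + 46/45z².

Solve |R(x)|<1 on ℝ⁻.
x=-1.34: |R|=1.4955
R=1: x+46/45x²=0 ⇒ x=−45/46=-0.9783; min R=1−1/(4·46/45)=0.7554>−1
Confirm numerically:
  x=-0.805: |R|=0.85743 <1
  x=-0.668: |R|=0.78814 <1
  x=-0.583: |R|=0.76444 <1
  x=-0.549: |R|=0.75910 <1
  x=-1.320: |R|=1.46112 >1
  x=-1.158: |R|=1.21276 >1
Stable set (-0.9783, 0).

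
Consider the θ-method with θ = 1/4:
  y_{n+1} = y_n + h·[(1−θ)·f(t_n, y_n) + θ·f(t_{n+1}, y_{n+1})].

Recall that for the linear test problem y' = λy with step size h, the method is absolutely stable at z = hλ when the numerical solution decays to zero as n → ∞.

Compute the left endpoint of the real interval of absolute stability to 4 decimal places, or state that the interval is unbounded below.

On y'=λy, z=hλ:
  y_{n+1} = y_n + z·[3/4·y_n + 1/4·y_{n+1}] ⇒ (1 − 1/4z)y_{n+1} = (1 + 3/4z)y_n
  ⇒ R(z) = (1 + 3/4z)/(1 − 1/4z).

Find x<0 with |R(x)|<1.
x=-1.15: |R|=0.1068
R=−1: 1+3/4x = −1+1/4x ⇒ -1/2x=2 ⇒ x=2/(-1/2)=-4.0000
Confirm numerically:
  x=-3.772: |R|=0.94133 <1
  x=-3.389: |R|=0.83462 <1
  x=-3.331: |R|=0.81749 <1
  x=-3.179: |R|=0.77128 <1
  x=-4.276: |R|=1.06670 >1
  x=-4.261: |R|=1.06319 >1
  x=-4.045: |R|=1.01119 >1
So |R|<1 on (-4.0000, 0).

left endpoint -4.0000.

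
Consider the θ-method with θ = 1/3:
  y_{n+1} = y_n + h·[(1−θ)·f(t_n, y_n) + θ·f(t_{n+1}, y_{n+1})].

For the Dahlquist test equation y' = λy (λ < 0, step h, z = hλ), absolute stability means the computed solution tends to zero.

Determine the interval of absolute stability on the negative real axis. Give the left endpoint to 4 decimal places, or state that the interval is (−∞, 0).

Set f=λy, z=hλ:
  y_{n+1} = y_n + z·[2/3·y_n + 1/3·y_{n+1}] ⇒ (1 − 1/3z)y_{n+1} = (1 + 2/3z)y_n
  Hence R(z) = (1 + 2/3z)/(1 − 1/3z).

Boundary: |R(x)|=1, x<0.
x=-0.9: |R|=0.3077
R=−1: 1+2/3x = −1+1/3x ⇒ -1/3x=2 ⇒ x=2/(-1/3)=-6.0000
Confirm numerically:
  x=-4.903: |R|=0.86119 <1
  x=-4.789: |R|=0.84452 <1
  x=-4.145: |R|=0.74038 <1
  x=-3.801: |R|=0.67667 <1
  x=-6.556: |R|=1.05818 >1
  x=-6.443: |R|=1.04691 >1
Stable set (-6.0000, 0).

(-6.0000, 0).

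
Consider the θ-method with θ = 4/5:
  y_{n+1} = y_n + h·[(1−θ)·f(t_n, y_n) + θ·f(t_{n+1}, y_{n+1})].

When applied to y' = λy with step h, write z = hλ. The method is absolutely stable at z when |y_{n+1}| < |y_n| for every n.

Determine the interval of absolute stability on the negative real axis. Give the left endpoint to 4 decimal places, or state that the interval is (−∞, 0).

Test eqn y'=λy, z=hλ:
  y_{n+1} = y_n + z·[1/5·y_n + 4/5·y_{n+1}] ⇒ (1 − 4/5z)y_{n+1} = (1 + 1/5z)y_n
  R(z) = (1 + 1/5z)/(1 − 4/5z).

Need |R(x)|<1, x<0.
x=-1.73: |R|=0.2743
x=-2: |R|=0.2308
x=-10: |R|=0.1111
x=-100: |R|=0.2346
θ=4/5≥1/2 ⇒ |1+1/5x|<|1−4/5x| ∀x<0 ⇒ unbounded interval.

(−∞, 0) — no finite endpoint.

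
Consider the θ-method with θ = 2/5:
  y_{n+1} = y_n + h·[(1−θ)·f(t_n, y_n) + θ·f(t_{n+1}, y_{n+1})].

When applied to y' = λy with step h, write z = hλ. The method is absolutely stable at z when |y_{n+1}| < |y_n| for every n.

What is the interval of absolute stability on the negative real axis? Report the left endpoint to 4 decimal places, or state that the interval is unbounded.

z∈(-10.0000,0).

On y'=λy, z=hλ:
  y_{n+1} = y_n + z·[3/5·y_n + 2/5·y_{n+1}] ⇒ (1 − 2/5z)y_{n+1} = (1 + 3/5z)y_n
  so R(z) = (1 + 3/5z)/(1 − 2/5z).

Solve |R(x)|<1 on ℝ⁻.
x=-0.94: |R|=0.3169
R=−1: 1+3/5x = −1+2/5x ⇒ -1/5x=2 ⇒ x=2/(-1/5)=-10.0000
Confirm numerically:
  x=-9.927: |R|=0.99706 <1
  x=-9.126: |R|=0.96241 <1
  x=-7.796: |R|=0.89297 <1
  x=-10.515: |R|=1.01978 >1
  x=-10.411: |R|=1.01592 >1
  x=-10.195: |R|=1.00768 >1
Interval (-10.0000, 0).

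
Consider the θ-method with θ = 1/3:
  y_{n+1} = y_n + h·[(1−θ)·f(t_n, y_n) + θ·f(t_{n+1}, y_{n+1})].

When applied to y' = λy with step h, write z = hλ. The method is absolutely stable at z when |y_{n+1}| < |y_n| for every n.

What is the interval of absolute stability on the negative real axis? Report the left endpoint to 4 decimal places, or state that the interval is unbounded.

(-6.0000, 0).

Set f=λy, z=hλ:
  y_{n+1} = y_n + z·[2/3·y_n + 1/3·y_{n+1}] ⇒ (1 − 1/3z)y_{n+1} = (1 + 2/3z)y_n
  so R(z) = (1 + 2/3z)/(1 − 1/3z).

Need |R(x)|<1, x<0.
x=-0.31: |R|=0.7190
R=−1: 1+2/3x = −1+1/3x ⇒ -1/3x=2 ⇒ x=2/(-1/3)=-6.0000
Confirm numerically:
  x=-5.157: |R|=0.89665 <1
  x=-4.389: |R|=0.78197 <1
  x=-3.040: |R|=0.50993 <1
  x=-2.432: |R|=0.34315 <1
  x=-6.374: |R|=1.03990 >1
  x=-6.237: |R|=1.02566 >1
Stable set (-6.0000, 0).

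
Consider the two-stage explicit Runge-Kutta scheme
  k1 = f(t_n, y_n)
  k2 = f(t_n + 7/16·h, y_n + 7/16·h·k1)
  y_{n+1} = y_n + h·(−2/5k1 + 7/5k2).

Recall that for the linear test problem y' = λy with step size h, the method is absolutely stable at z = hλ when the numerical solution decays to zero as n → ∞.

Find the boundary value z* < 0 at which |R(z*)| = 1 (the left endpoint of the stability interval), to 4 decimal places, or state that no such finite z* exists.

Set f=λy, z=hλ:
  k1=λy_n ⇒ h·k1=z·y_n;  k2=λ(1+7/16z)y_n ⇒ h·k2=z(1+7/16z)y_n
  y_{n+1}/y_n = 1 − 2/5z + 7/5z(1+7/16z) = 1 + z + 49/80z²
  R(z) = 1 + z + 49/80z².

Need |R(x)|<1, x<0.
x=-0.44: |R|=0.6786
R=1: x+49/80x²=0 ⇒ x=−80/49=-1.6327; min R=1−1/(4·49/80)=0.5918>−1
Confirm numerically:
  x=-1.204: |R|=0.68389 <1
  x=-1.184: |R|=0.67464 <1
  x=-1.031: |R|=0.62006 <1
  x=-1.915: |R|=1.33118 >1
  x=-1.846: |R|=1.24123 >1
  x=-1.730: |R|=1.10315 >1
Stable set (-1.6327, 0).

left endpoint -1.6327.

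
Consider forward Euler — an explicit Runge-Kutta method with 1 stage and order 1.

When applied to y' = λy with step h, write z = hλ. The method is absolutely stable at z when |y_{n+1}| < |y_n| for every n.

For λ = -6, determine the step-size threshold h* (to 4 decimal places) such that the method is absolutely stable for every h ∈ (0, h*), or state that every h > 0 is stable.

With y'=λy (z=hλ):
  order 1, 1-stage ⇒ R(z)=1+z
  (e.g. R(-0.4)=0.60000, |R|=0.60000)

Solve |R(x)|<1 on ℝ⁻.
x=-0.4: |R|=0.6000
|R(-2.08)|=1.0800 |R(-2.04)|=1.0400 |R(-1.18)|=0.1800
Bisect:
  x_lo=-2.4637 |R|=1.4637  x_hi=-0.3796 |R|=0.6204
  mid=-1.42163 |R|=0.42163 →hi
  mid=-1.94265 |R|=0.94265 →hi
  mid=-2.20315 |R|=1.20315 →lo
  mid=-2.07290 |R|=1.07290 →lo
  mid=-2.00777 |R|=1.00777 →lo
  mid=-1.97521 |R|=0.97521 →hi
  mid=-1.99149 |R|=0.99149 →hi
  mid=-1.99963 |R|=0.99963 →hi
  mid=-2.00370 |R|=1.00370 →lo
  ...
  [-2.00001,-1.99989] ⇒ x*=-2.0000
Interval (-2.0000, 0).

(-2.0000,0); λ=-6 ⇒ h* = 0.3333.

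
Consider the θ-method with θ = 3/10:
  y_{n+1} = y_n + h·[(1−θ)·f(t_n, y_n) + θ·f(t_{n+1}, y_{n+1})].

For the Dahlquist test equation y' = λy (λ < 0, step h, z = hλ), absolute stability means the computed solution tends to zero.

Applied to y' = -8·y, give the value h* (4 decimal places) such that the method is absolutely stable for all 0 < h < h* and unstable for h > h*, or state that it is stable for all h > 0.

On y'=λy, z=hλ:
  y_{n+1} = y_n + z·[7/10·y_n + 3/10·y_{n+1}] ⇒ (1 − 3/10z)y_{n+1} = (1 + 7/10z)y_n
  ⇒ R(z) = (1 + 7/10z)/(1 − 3/10z).

Boundary: |R(x)|=1, x<0.
x=-1.57: |R|=0.0673
R=−1: 1+7/10x = −1+3/10x ⇒ -2/5x=2 ⇒ x=2/(-2/5)=-5.0000
Confirm numerically:
  x=-4.275: |R|=0.87295 <1
  x=-3.549: |R|=0.71889 <1
  x=-2.172: |R|=0.31509 <1
  x=-5.567: |R|=1.08494 >1
  x=-5.061: |R|=1.00969 >1
Interval (-5.0000, 0).

(-5.0000,0); λ=-8 ⇒ h* = (5)/8 = 0.6250.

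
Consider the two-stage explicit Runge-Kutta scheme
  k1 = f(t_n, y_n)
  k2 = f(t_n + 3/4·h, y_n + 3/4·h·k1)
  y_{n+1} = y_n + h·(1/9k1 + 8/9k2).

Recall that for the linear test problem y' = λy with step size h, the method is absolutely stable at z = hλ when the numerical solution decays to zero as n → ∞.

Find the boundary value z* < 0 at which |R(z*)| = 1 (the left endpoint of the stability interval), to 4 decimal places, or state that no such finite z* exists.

On y'=λy, z=hλ:
  k1=λy_n ⇒ h·k1=z·y_n;  k2=λ(1+3/4z)y_n ⇒ h·k2=z(1+3/4z)y_n
  y_{n+1}/y_n = 1 + 1/9z + 8/9z(1+3/4z) = 1 + z + 2/3z²
  ⇒ R(z) = 1 + z + 2/3z².

Find x<0 with |R(x)|<1.
x=-1.22: |R|=0.7723
R=1: x+2/3x²=0 ⇒ x=−3/2=-1.5000; min R=1−1/(4·2/3)=0.6250>−1
Confirm numerically:
  x=-1.200: |R|=0.76000 <1
  x=-1.150: |R|=0.73167 <1
  x=-1.149: |R|=0.73113 <1
  x=-0.834: |R|=0.62970 <1
  x=-2.072: |R|=1.79012 >1
  x=-1.780: |R|=1.33227 >1
  x=-1.600: |R|=1.10667 >1
Interval (-1.5000, 0).

left endpoint -1.5000.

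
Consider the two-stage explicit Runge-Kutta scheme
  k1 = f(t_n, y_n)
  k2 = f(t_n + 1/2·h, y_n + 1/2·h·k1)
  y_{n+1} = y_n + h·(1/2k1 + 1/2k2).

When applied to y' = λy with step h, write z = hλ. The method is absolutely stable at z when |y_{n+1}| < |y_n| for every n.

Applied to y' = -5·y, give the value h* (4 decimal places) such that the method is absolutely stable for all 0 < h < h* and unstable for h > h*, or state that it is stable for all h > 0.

Set f=λy, z=hλ:
  k1=λy_n ⇒ h·k1=z·y_n;  k2=λ(1+1/2z)y_n ⇒ h·k2=z(1+1/2z)y_n
  y_{n+1}/y_n = 1 + 1/2z + 1/2z(1+1/2z) = 1 + z + 1/4z²
  Hence R(z) = 1 + z + 1/4z².

Solve |R(x)|<1 on ℝ⁻.
x=-0.38: |R|=0.6561
R=1: x+1/4x²=0 ⇒ x=−4=-4.0000; min R=1−1/(4·1/4)=0.0000>−1
Confirm numerically:
  x=-3.645: |R|=0.67651 <1
  x=-2.822: |R|=0.16892 <1
  x=-1.912: |R|=0.00194 <1
  x=-1.675: |R|=0.02641 <1
  x=-4.486: |R|=1.54505 >1
  x=-4.169: |R|=1.17614 >1
  x=-4.043: |R|=1.04346 >1
So |R|<1 on (-4.0000, 0).

(-4.0000,0); λ=-5 ⇒ h* = (4)/5 = 0.8000.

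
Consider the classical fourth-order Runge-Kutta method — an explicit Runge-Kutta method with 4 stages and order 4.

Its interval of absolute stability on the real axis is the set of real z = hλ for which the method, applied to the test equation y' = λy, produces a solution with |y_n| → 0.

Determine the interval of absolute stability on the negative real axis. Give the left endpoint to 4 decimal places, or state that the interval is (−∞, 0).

(-2.7853, 0).

On y'=λy, z=hλ:
  order 4, 4-stage ⇒ R(z)=1+z+z^2/2+z^3/6+z^4/24
  (e.g. R(-0.32)=0.72618, |R|=0.72618)

Find x<0 with |R(x)|<1.
x=-0.32: |R|=0.7262
|R(-1.54)|=0.2714 |R(-1.51)|=0.2728 |R(-0.57)|=0.5660
Bisect:
  x_lo=-3.5015 |R|=2.7370  x_hi=-0.2783 |R|=0.7571
  mid=-1.88987 |R|=0.30247 →hi
  mid=-2.69567 |R|=0.87307 →hi
  mid=-3.09857 |R|=1.58461 →lo
  mid=-2.89712 |R|=1.18211 →lo
  mid=-2.79639 |R|=1.01687 →lo
  mid=-2.74603 |R|=0.94240 →hi
  mid=-2.77121 |R|=0.97898 →hi
  mid=-2.78380 |R|=0.99776 →hi
  ...
  [-2.78538,-2.78518] ⇒ x*=-2.7853
So |R|<1 on (-2.7853, 0).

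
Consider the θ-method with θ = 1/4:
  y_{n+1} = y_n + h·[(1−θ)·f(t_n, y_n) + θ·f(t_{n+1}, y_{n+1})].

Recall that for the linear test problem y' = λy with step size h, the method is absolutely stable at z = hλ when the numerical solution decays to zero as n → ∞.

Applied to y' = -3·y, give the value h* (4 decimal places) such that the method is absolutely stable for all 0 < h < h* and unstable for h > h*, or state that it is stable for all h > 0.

Set f=λy, z=hλ:
  y_{n+1} = y_n + z·[3/4·y_n + 1/4·y_{n+1}] ⇒ (1 − 1/4z)y_{n+1} = (1 + 3/4z)y_n
  R(z) = (1 + 3/4z)/(1 − 1/4z).

Need |R(x)|<1, x<0.
x=-0.7: |R|=0.4043
R=−1: 1+3/4x = −1+1/4x ⇒ -1/2x=2 ⇒ x=2/(-1/2)=-4.0000
Confirm numerically:
  x=-2.851: |R|=0.66457 <1
  x=-2.575: |R|=0.56654 <1
  x=-2.233: |R|=0.43302 <1
  x=-1.907: |R|=0.29135 <1
  x=-4.080: |R|=1.01980 >1
  x=-4.072: |R|=1.01784 >1
  x=-4.027: |R|=1.00673 >1
Interval (-4.0000, 0).

(-4.0000,0); λ=-3 ⇒ h* = (4)/3 = 1.3333.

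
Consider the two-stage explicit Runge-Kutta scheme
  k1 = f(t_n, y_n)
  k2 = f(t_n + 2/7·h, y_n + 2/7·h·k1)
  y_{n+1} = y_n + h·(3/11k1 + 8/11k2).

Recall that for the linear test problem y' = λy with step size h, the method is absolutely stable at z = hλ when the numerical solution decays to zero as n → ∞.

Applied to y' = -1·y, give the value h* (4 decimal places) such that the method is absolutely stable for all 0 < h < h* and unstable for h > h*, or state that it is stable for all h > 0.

Set f=λy, z=hλ:
  k1=λy_n ⇒ h·k1=z·y_n;  k2=λ(1+2/7z)y_n ⇒ h·k2=z(1+2/7z)y_n
  y_{n+1}/y_n = 1 + 3/11z + 8/11z(1+2/7z) = 1 + z + 16/77z²
  R(z) = 1 + z + 16/77z².

Boundary: |R(x)|=1, x<0.
x=-1.73: |R|=0.1081
R=1: x+16/77x²=0 ⇒ x=−77/16=-4.8125; min R=1−1/(4·16/77)=-0.2031>−1
Confirm numerically:
  x=-4.238: |R|=0.49408 <1
  x=-4.228: |R|=0.48649 <1
  x=-2.111: |R|=0.18501 <1
  x=-5.397: |R|=1.65549 >1
  x=-5.380: |R|=1.63442 >1
  x=-4.979: |R|=1.17226 >1
Stable set (-4.8125, 0).

(-4.8125,0); λ=-1 ⇒ h* = (77/16)/1 = 4.8125.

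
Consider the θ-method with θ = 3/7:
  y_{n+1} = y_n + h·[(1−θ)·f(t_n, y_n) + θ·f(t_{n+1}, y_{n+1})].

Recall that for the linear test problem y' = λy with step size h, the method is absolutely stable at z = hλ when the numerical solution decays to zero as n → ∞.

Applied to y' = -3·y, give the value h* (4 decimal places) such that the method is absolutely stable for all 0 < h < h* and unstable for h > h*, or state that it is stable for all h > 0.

On y'=λy, z=hλ:
  y_{n+1} = y_n + z·[4/7·y_n + 3/7·y_{n+1}] ⇒ (1 − 3/7z)y_{n+1} = (1 + 4/7z)y_n
  R(z) = (1 + 4/7z)/(1 − 3/7z).

Solve |R(x)|<1 on ℝ⁻.
x=-0.57: |R|=0.5419
R=−1: 1+4/7x = −1+3/7x ⇒ -1/7x=2 ⇒ x=2/(-1/7)=-14.0000
Confirm numerically:
  x=-13.286: |R|=0.98476 <1
  x=-8.068: |R|=0.80990 <1
  x=-7.093: |R|=0.75576 <1
  x=-6.406: |R|=0.71035 <1
  x=-14.551: |R|=1.01088 >1
  x=-14.155: |R|=1.00313 >1
Stable set (-14.0000, 0).

(-14.0000,0); λ=-3 ⇒ h* = (14)/3 = 4.6667.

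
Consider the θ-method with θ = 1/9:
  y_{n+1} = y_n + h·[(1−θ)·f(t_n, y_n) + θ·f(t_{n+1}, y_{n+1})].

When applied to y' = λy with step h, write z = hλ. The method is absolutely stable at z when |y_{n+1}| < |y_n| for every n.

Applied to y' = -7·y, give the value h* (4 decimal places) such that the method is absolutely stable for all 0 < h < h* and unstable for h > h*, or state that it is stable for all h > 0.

Test eqn y'=λy, z=hλ:
  y_{n+1} = y_n + z·[8/9·y_n + 1/9·y_{n+1}] ⇒ (1 − 1/9z)y_{n+1} = (1 + 8/9z)y_n
  R(z) = (1 + 8/9z)/(1 − 1/9z).

Find x<0 with |R(x)|<1.
x=-0.46: |R|=0.5624
R=−1: 1+8/9x = −1+1/9x ⇒ -7/9x=2 ⇒ x=2/(-7/9)=-2.5714
Confirm numerically:
  x=-2.257: |R|=0.80448 <1
  x=-2.224: |R|=0.78332 <1
  x=-1.741: |R|=0.45880 <1
  x=-1.206: |R|=0.06349 <1
  x=-3.084: |R|=1.29692 >1
  x=-2.849: |R|=1.16398 >1
  x=-2.645: |R|=1.04422 >1
Interval (-2.5714, 0).

(-2.5714,0); λ=-7 ⇒ h* = (18/7)/7 = 0.3673.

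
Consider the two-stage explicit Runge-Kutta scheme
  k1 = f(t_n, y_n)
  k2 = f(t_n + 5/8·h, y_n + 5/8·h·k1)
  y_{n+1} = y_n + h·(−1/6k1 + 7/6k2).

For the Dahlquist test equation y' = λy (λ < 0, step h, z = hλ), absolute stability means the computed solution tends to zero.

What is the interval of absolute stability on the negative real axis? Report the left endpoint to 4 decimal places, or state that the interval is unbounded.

z∈(-1.3714,0).

Set f=λy, z=hλ:
  k1=λy_n ⇒ h·k1=z·y_n;  k2=λ(1+5/8z)y_n ⇒ h·k2=z(1+5/8z)y_n
  y_{n+1}/y_n = 1 − 1/6z + 7/6z(1+5/8z) = 1 + z + 35/48z²
  so R(z) = 1 + z + 35/48z².

Boundary: |R(x)|=1, x<0.
x=-1.62: |R|=1.2936
R=1: x+35/48x²=0 ⇒ x=−48/35=-1.3714; min R=1−1/(4·35/48)=0.6571>−1
Confirm numerically:
  x=-1.331: |R|=0.96076 <1
  x=-1.157: |R|=0.81910 <1
  x=-0.703: |R|=0.65736 <1
  x=-1.953: |R|=1.82819 >1
  x=-1.651: |R|=1.33656 >1
  x=-1.439: |R|=1.07090 >1
Stable set (-1.3714, 0).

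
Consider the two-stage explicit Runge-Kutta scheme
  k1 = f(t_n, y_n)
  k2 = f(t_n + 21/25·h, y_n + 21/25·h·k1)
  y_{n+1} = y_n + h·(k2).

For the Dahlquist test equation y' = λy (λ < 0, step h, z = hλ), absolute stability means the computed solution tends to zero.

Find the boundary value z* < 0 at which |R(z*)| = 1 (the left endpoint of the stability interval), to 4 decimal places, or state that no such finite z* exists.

z* = -1.1905.

Set f=λy, z=hλ:
  k1=λy_n ⇒ h·k1=z·y_n;  k2=λ(1+21/25z)y_n ⇒ h·k2=z(1+21/25z)y_n
  y_{n+1}/y_n = 1 + z(1+21/25z) = 1 + z + 21/25z²
  so R(z) = 1 + z + 21/25z².

Solve |R(x)|<1 on ℝ⁻.
x=-1.73: |R|=1.7840
R=1: x+21/25x²=0 ⇒ x=−25/21=-1.1905; min R=1−1/(4·21/25)=0.7024>−1
Confirm numerically:
  x=-0.878: |R|=0.76954 <1
  x=-0.792: |R|=0.73490 <1
  x=-0.562: |R|=0.70331 <1
  x=-1.738: |R|=1.79934 >1
  x=-1.577: |R|=1.51202 >1
  x=-1.264: |R|=1.07806 >1
So |R|<1 on (-1.1905, 0).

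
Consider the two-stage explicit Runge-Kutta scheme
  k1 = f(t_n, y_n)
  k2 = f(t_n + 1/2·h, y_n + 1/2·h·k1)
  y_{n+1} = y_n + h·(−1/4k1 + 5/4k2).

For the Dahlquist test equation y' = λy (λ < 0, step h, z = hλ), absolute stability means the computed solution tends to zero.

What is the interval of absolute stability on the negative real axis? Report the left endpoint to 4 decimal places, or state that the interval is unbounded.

z∈(-1.6000,0).

Test eqn y'=λy, z=hλ:
  k1=λy_n ⇒ h·k1=z·y_n;  k2=λ(1+1/2z)y_n ⇒ h·k2=z(1+1/2z)y_n
  y_{n+1}/y_n = 1 − 1/4z + 5/4z(1+1/2z) = 1 + z + 5/8z²
  ⇒ R(z) = 1 + z + 5/8z².

Need |R(x)|<1, x<0.
x=-1.24: |R|=0.7210
R=1: x+5/8x²=0 ⇒ x=−8/5=-1.6000; min R=1−1/(4·5/8)=0.6000>−1
Confirm numerically:
  x=-1.335: |R|=0.77889 <1
  x=-0.809: |R|=0.60005 <1
  x=-0.789: |R|=0.60008 <1
  x=-0.762: |R|=0.60090 <1
  x=-1.871: |R|=1.31690 >1
  x=-1.778: |R|=1.19780 >1
So |R|<1 on (-1.6000, 0).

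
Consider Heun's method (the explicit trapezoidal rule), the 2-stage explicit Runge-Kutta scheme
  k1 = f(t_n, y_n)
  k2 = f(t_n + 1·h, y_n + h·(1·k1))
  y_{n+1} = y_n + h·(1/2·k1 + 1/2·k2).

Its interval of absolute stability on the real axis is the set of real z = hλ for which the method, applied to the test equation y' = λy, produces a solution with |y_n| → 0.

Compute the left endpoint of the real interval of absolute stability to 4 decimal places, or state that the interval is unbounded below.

z* = -2.0000.

With y'=λy (z=hλ):
  order 2, 2-stage ⇒ R(z)=1+z+z^2/2
  (e.g. R(-1.79)=0.81205, |R|=0.81205)

Find x<0 with |R(x)|<1.
x=-1.79: |R|=0.8121
|R(-2.29)|=1.3321 |R(-2.28)|=1.3192 |R(-1.44)|=0.5968
Bisect:
  x_lo=-2.7723 |R|=2.0706  x_hi=-0.2269 |R|=0.7988
  mid=-1.49963 |R|=0.62481 →hi
  mid=-2.13598 |R|=1.14522 →lo
  mid=-1.81780 |R|=0.83440 →hi
  mid=-1.97689 |R|=0.97716 →hi
  mid=-2.05643 |R|=1.05802 →lo
  mid=-2.01666 |R|=1.01680 →lo
  mid=-1.99677 |R|=0.99678 →hi
  mid=-2.00672 |R|=1.00674 →lo
  mid=-2.00175 |R|=1.00175 →lo
  mid=-1.99926 |R|=0.99926 →hi
  ...
  [-2.00004,-1.99988] ⇒ x*=-2.0000
So |R|<1 on (-2.0000, 0).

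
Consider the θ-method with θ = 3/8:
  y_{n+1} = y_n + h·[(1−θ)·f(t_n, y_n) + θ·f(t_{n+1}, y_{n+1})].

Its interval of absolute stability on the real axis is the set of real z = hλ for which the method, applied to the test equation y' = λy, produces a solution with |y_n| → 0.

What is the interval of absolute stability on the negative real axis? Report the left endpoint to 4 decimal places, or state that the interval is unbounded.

With y'=λy (z=hλ):
  y_{n+1} = y_n + z·[5/8·y_n + 3/8·y_{n+1}] ⇒ (1 − 3/8z)y_{n+1} = (1 + 5/8z)y_n
  R(z) = (1 + 5/8z)/(1 − 3/8z).

Solve |R(x)|<1 on ℝ⁻.
x=-1.06: |R|=0.2415
R=−1: 1+5/8x = −1+3/8x ⇒ -1/4x=2 ⇒ x=2/(-1/4)=-8.0000
Confirm numerically:
  x=-7.338: |R|=0.95589 <1
  x=-6.041: |R|=0.85002 <1
  x=-4.718: |R|=0.70371 <1
  x=-8.541: |R|=1.03218 >1
  x=-8.383: |R|=1.02311 >1
So |R|<1 on (-8.0000, 0).

z∈(-8.0000,0).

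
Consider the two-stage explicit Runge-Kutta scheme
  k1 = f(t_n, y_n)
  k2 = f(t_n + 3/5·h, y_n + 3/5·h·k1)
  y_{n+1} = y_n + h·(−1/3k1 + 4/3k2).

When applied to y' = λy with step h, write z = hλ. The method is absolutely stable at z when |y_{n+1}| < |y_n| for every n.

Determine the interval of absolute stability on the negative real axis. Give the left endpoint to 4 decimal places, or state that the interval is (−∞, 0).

Set f=λy, z=hλ:
  k1=λy_n ⇒ h·k1=z·y_n;  k2=λ(1+3/5z)y_n ⇒ h·k2=z(1+3/5z)y_n
  y_{n+1}/y_n = 1 − 1/3z + 4/3z(1+3/5z) = 1 + z + 4/5z²
  so R(z) = 1 + z + 4/5z².

Boundary: |R(x)|=1, x<0.
x=-1.64: |R|=1.5117
R=1: x+4/5x²=0 ⇒ x=−5/4=-1.2500; min R=1−1/(4·4/5)=0.6875>−1
Confirm numerically:
  x=-0.947: |R|=0.77045 <1
  x=-0.701: |R|=0.69212 <1
  x=-0.639: |R|=0.68766 <1
  x=-0.601: |R|=0.68796 <1
  x=-1.678: |R|=1.57455 >1
  x=-1.462: |R|=1.24796 >1
  x=-1.395: |R|=1.16182 >1
So |R|<1 on (-1.2500, 0).

(-1.2500, 0).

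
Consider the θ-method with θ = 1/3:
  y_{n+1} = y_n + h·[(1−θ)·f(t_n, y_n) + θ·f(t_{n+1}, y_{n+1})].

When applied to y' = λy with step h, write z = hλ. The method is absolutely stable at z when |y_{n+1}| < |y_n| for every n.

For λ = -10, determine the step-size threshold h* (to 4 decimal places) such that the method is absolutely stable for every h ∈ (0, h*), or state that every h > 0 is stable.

(-6.0000,0); λ=-10 ⇒ h* = (6)/10 = 0.6000.

Set f=λy, z=hλ:
  y_{n+1} = y_n + z·[2/3·y_n + 1/3·y_{n+1}] ⇒ (1 − 1/3z)y_{n+1} = (1 + 2/3z)y_n
  Hence R(z) = (1 + 2/3z)/(1 − 1/3z).

Solve |R(x)|<1 on ℝ⁻.
x=-1.36: |R|=0.0642
R=−1: 1+2/3x = −1+1/3x ⇒ -1/3x=2 ⇒ x=2/(-1/3)=-6.0000
Confirm numerically:
  x=-5.216: |R|=0.90458 <1
  x=-4.307: |R|=0.76830 <1
  x=-3.607: |R|=0.63781 <1
  x=-2.485: |R|=0.35916 <1
  x=-6.327: |R|=1.03506 >1
  x=-6.301: |R|=1.03236 >1
  x=-6.258: |R|=1.02787 >1
Stable set (-6.0000, 0).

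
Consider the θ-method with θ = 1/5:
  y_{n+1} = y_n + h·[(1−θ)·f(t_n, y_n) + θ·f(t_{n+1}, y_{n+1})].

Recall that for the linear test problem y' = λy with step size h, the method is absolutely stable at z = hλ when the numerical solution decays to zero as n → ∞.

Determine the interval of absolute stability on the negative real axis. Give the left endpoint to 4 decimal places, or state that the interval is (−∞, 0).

z∈(-3.3333,0).

With y'=λy (z=hλ):
  y_{n+1} = y_n + z·[4/5·y_n + 1/5·y_{n+1}] ⇒ (1 − 1/5z)y_{n+1} = (1 + 4/5z)y_n
  ⇒ R(z) = (1 + 4/5z)/(1 − 1/5z).

Need |R(x)|<1, x<0.
x=-1.57: |R|=0.1948
R=−1: 1+4/5x = −1+1/5x ⇒ -3/5x=2 ⇒ x=2/(-3/5)=-3.3333
Confirm numerically:
  x=-3.277: |R|=0.97958 <1
  x=-3.198: |R|=0.95048 <1
  x=-2.357: |R|=0.60188 <1
  x=-3.910: |R|=1.19416 >1
  x=-3.789: |R|=1.15554 >1
Interval (-3.3333, 0).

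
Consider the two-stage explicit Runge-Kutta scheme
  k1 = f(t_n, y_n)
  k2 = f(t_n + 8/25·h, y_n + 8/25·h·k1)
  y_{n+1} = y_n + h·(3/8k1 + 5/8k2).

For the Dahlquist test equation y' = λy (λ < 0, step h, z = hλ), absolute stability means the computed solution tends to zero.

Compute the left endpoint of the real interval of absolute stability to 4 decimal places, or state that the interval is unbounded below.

left endpoint -5.0000.

With y'=λy (z=hλ):
  k1=λy_n ⇒ h·k1=z·y_n;  k2=λ(1+8/25z)y_n ⇒ h·k2=z(1+8/25z)y_n
  y_{n+1}/y_n = 1 + 3/8z + 5/8z(1+8/25z) = 1 + z + 1/5z²
  so R(z) = 1 + z + 1/5z².

Need |R(x)|<1, x<0.
x=-1.61: |R|=0.0916
R=1: x+1/5x²=0 ⇒ x=−5=-5.0000; min R=1−1/(4·1/5)=-0.2500>−1
Confirm numerically:
  x=-4.738: |R|=0.75173 <1
  x=-3.669: |R|=0.02331 <1
  x=-3.282: |R|=0.12770 <1
  x=-2.567: |R|=0.24910 <1
  x=-5.576: |R|=1.64236 >1
  x=-5.148: |R|=1.15238 >1
So |R|<1 on (-5.0000, 0).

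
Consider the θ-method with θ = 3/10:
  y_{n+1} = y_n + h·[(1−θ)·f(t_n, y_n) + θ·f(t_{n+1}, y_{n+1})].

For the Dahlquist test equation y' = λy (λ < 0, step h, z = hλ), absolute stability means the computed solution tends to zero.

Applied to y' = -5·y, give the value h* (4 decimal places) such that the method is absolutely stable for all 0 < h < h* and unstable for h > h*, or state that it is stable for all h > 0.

Test eqn y'=λy, z=hλ:
  y_{n+1} = y_n + z·[7/10·y_n + 3/10·y_{n+1}] ⇒ (1 − 3/10z)y_{n+1} = (1 + 7/10z)y_n
  ⇒ R(z) = (1 + 7/10z)/(1 − 3/10z).

Find x<0 with |R(x)|<1.
x=-1.24: |R|=0.0962
R=−1: 1+7/10x = −1+3/10x ⇒ -2/5x=2 ⇒ x=2/(-2/5)=-5.0000
Confirm numerically:
  x=-4.725: |R|=0.95450 <1
  x=-4.070: |R|=0.83251 <1
  x=-3.970: |R|=0.81196 <1
  x=-2.079: |R|=0.28041 <1
  x=-5.527: |R|=1.07930 >1
  x=-5.467: |R|=1.07075 >1
So |R|<1 on (-5.0000, 0).

(-5.0000,0); λ=-5 ⇒ h* = (5)/5 = 1.0000.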